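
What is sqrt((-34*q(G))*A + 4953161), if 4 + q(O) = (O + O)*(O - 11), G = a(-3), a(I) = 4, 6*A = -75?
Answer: sqrt(4927661) ≈ 2219.8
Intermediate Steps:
A = -25/2 (A = (1/6)*(-75) = -25/2 ≈ -12.500)
G = 4
q(O) = -4 + 2*O*(-11 + O) (q(O) = -4 + (O + O)*(O - 11) = -4 + (2*O)*(-11 + O) = -4 + 2*O*(-11 + O))
sqrt((-34*q(G))*A + 4953161) = sqrt(-34*(-4 - 22*4 + 2*4**2)*(-25/2) + 4953161) = sqrt(-34*(-4 - 88 + 2*16)*(-25/2) + 4953161) = sqrt(-34*(-4 - 88 + 32)*(-25/2) + 4953161) = sqrt(-34*(-60)*(-25/2) + 4953161) = sqrt(2040*(-25/2) + 4953161) = sqrt(-25500 + 4953161) = sqrt(4927661)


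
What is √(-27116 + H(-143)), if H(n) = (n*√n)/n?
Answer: √(-27116 + I*√143) ≈ 0.0363 + 164.67*I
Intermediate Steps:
H(n) = √n (H(n) = n^(3/2)/n = √n)
√(-27116 + H(-143)) = √(-27116 + √(-143)) = √(-27116 + I*√143)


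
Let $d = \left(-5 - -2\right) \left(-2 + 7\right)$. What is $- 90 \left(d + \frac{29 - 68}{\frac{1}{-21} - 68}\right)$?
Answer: $\frac{1855440}{1429} \approx 1298.4$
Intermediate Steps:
$d = -15$ ($d = \left(-5 + 2\right) 5 = \left(-3\right) 5 = -15$)
$- 90 \left(d + \frac{29 - 68}{\frac{1}{-21} - 68}\right) = - 90 \left(-15 + \frac{29 - 68}{\frac{1}{-21} - 68}\right) = - 90 \left(-15 - \frac{39}{- \frac{1}{21} - 68}\right) = - 90 \left(-15 - \frac{39}{- \frac{1429}{21}}\right) = - 90 \left(-15 - - \frac{819}{1429}\right) = - 90 \left(-15 + \frac{819}{1429}\right) = \left(-90\right) \left(- \frac{20616}{1429}\right) = \frac{1855440}{1429}$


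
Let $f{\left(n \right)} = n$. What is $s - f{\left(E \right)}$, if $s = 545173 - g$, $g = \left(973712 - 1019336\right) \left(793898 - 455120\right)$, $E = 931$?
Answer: $15456951714$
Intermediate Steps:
$g = -15456407472$ ($g = \left(-45624\right) 338778 = -15456407472$)
$s = 15456952645$ ($s = 545173 - -15456407472 = 545173 + 15456407472 = 15456952645$)
$s - f{\left(E \right)} = 15456952645 - 931 = 15456951714$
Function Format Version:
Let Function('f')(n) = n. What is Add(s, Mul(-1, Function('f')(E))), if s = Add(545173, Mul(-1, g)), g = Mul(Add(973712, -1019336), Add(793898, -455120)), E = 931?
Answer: 15456951714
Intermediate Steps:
g = -15456407472 (g = Mul(-45624, 338778) = -15456407472)
s = 15456952645 (s = Add(545173, Mul(-1, -15456407472)) = Add(545173, 15456407472) = 15456952645)
Add(s, Mul(-1, Function('f')(E))) = Add(15456952645, Mul(-1, 931)) = Add(15456952645, -931) = 15456951714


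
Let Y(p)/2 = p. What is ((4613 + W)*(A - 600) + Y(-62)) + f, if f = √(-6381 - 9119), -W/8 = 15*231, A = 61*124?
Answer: -160917272 + 10*I*√155 ≈ -1.6092e+8 + 124.5*I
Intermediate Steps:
A = 7564
Y(p) = 2*p
W = -27720 (W = -120*231 = -8*3465 = -27720)
f = 10*I*√155 (f = √(-15500) = 10*I*√155 ≈ 124.5*I)
((4613 + W)*(A - 600) + Y(-62)) + f = ((4613 - 27720)*(7564 - 600) + 2*(-62)) + 10*I*√155 = (-23107*6964 - 124) + 10*I*√155 = (-160917148 - 124) + 10*I*√155 = -160917272 + 10*I*√155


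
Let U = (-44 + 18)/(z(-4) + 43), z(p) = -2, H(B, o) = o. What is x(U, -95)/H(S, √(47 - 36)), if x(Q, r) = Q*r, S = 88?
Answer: 2470*√11/451 ≈ 18.164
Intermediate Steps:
U = -26/41 (U = (-44 + 18)/(-2 + 43) = -26/41 ≈ -0.63415)
x(U, -95)/H(S, √(47 - 36)) = (-26/41*(-95))/(√(47 - 36)) = 2470/(41*(√11)) = 2470*(√11/11)/41 = 2470*√11/451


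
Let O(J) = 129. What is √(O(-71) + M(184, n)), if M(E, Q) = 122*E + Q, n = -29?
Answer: 2*√5637 ≈ 150.16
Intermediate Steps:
M(E, Q) = Q + 122*E
√(O(-71) + M(184, n)) = √(129 + (-29 + 122*184)) = √(129 + (-29 + 22448)) = √(129 + 22419) = √22548 = 2*√5637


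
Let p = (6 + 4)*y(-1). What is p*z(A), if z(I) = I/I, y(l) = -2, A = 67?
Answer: -20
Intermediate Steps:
z(I) = 1
p = -20 (p = (6 + 4)*(-2) = 10*(-2) = -20)
p*z(A) = -20*1 = -20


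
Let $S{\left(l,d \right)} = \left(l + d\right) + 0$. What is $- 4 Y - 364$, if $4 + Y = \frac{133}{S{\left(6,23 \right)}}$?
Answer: $- \frac{10624}{29} \approx -366.34$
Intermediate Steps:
$S{\left(l,d \right)} = d + l$ ($S{\left(l,d \right)} = \left(d + l\right) + 0 = d + l$)
$Y = \frac{17}{29}$ ($Y = -4 + \frac{133}{23 + 6} = -4 + \frac{133}{29} = \frac{17}{29} \approx 0.58621$)
$- 4 Y - 364 = \left(-4\right) \frac{17}{29} - 364 = - \frac{68}{29} - 364 = - \frac{10624}{29}$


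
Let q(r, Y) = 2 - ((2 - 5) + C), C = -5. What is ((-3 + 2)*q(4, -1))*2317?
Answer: -23170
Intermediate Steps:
q(r, Y) = 10 (q(r, Y) = 2 - ((2 - 5) - 5) = 2 - (-3 - 5) = 2 - 1*(-8) = 2 + 8 = 10)
((-3 + 2)*q(4, -1))*2317 = ((-3 + 2)*10)*2317 = -1*10*2317 = -10*2317 = -23170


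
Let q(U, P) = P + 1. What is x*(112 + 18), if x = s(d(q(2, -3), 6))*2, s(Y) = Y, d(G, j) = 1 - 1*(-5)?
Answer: 1560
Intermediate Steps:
q(U, P) = 1 + P
d(G, j) = 6 (d(G, j) = 1 + 5 = 6)
x = 12 (x = 6*2 = 12)
x*(112 + 18) = 12*(112 + 18) = 12*130 = 1560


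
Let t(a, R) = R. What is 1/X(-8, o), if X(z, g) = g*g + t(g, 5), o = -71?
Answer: 1/5046 ≈ 0.00019818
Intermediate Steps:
X(z, g) = 5 + g² (X(z, g) = g*g + 5 = g² + 5 = 5 + g²)
1/X(-8, o) = 1/(5 + (-71)²) = 1/(5 + 5041) = 1/5046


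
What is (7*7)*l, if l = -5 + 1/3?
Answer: -686/3 ≈ -228.67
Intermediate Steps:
l = -14/3 (l = -5 + 1*(1/3) = -5 + 1/3 = -14/3 ≈ -4.6667)
(7*7)*l = (7*7)*(-14/3) = 49*(-14/3) = -686/3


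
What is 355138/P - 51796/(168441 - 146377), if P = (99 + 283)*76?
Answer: 98937865/10008782 ≈ 9.8851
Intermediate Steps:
P = 29032 (P = 382*76 = 29032)
355138/P - 51796/(168441 - 146377) = 355138/29032 - 51796/(168441 - 146377) = 355138*(1/29032) - 51796/22064 = 177569/14516 - 51796*1/22064 = 177569/14516 - 12949/5516 = 98937865/10008782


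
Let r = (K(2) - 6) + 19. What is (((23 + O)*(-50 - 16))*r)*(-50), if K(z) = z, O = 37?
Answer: 2970000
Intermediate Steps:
r = 15 (r = (2 - 6) + 19 = -4 + 19 = 15)
(((23 + O)*(-50 - 16))*r)*(-50) = (((23 + 37)*(-50 - 16))*15)*(-50) = ((60*(-66))*15)*(-50) = -3960*15*(-50) = -59400*(-50) = 2970000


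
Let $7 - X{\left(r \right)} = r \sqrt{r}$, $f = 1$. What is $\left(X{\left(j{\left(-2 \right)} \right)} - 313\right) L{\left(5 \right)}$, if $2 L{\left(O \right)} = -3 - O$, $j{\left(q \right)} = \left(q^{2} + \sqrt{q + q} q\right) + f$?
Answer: $1224 + 4 \left(5 - 4 i\right)^{\frac{3}{2}} \approx 1258.4 - 54.957 i$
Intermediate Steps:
$j{\left(q \right)} = 1 + q^{2} + \sqrt{2} q^{\frac{3}{2}}$ ($j{\left(q \right)} = \left(q^{2} + \sqrt{q + q} q\right) + 1 = \left(q^{2} + \sqrt{2 q} q\right) + 1 = \left(q^{2} + \sqrt{2} \sqrt{q} q\right) + 1 = \left(q^{2} + \sqrt{2} q^{\frac{3}{2}}\right) + 1 = 1 + q^{2} + \sqrt{2} q^{\frac{3}{2}}$)
$X{\left(r \right)} = 7 - r^{\frac{3}{2}}$ ($X{\left(r \right)} = 7 - r \sqrt{r} = 7 - r^{\frac{3}{2}}$)
$L{\left(O \right)} = - \frac{3}{2} - \frac{O}{2}$ ($L{\left(O \right)} = \frac{-3 - O}{2} = - \frac{3}{2} - \frac{O}{2}$)
$\left(X{\left(j{\left(-2 \right)} \right)} - 313\right) L{\left(5 \right)} = \left(\left(7 - \left(1 + \left(-2\right)^{2} + \sqrt{2} \left(-2\right)^{\frac{3}{2}}\right)^{\frac{3}{2}}\right) - 313\right) \left(- \frac{3}{2} - \frac{5}{2}\right) = \left(\left(7 - \left(1 + 4 + \sqrt{2} \left(- 2 i \sqrt{2}\right)\right)^{\frac{3}{2}}\right) - 313\right) \left(- \frac{3}{2} - \frac{5}{2}\right) = \left(\left(7 - \left(1 + 4 - 4 i\right)^{\frac{3}{2}}\right) - 313\right) \left(-4\right) = \left(\left(7 - \left(5 - 4 i\right)^{\frac{3}{2}}\right) - 313\right) \left(-4\right) = \left(-306 - \left(5 - 4 i\right)^{\frac{3}{2}}\right) \left(-4\right) = 1224 + 4 \left(5 - 4 i\right)^{\frac{3}{2}}$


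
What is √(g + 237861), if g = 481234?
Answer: 13*√4255 ≈ 848.00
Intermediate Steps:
√(g + 237861) = √(481234 + 237861) = √719095 = 13*√4255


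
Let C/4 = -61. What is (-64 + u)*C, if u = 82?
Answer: -4392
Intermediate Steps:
C = -244 (C = 4*(-61) = -244)
(-64 + u)*C = (-64 + 82)*(-244) = 18*(-244) = -4392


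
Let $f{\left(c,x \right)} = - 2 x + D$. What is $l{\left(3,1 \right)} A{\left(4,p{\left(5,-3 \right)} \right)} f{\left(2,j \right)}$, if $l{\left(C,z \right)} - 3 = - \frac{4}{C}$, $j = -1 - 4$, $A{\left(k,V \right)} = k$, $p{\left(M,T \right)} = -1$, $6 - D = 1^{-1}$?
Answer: $100$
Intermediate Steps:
$D = 5$ ($D = 6 - 1^{-1} = 6 - 1 = 5$)
$j = -5$
$l{\left(C,z \right)} = 3 - \frac{4}{C}$
$f{\left(c,x \right)} = 5 - 2 x$ ($f{\left(c,x \right)} = - 2 x + 5 = 5 - 2 x$)
$l{\left(3,1 \right)} A{\left(4,p{\left(5,-3 \right)} \right)} f{\left(2,j \right)} = \left(3 - \frac{4}{3}\right) 4 \left(5 - -10\right) = \left(3 - \frac{4}{3}\right) 4 \left(5 + 10\right) = \left(3 - \frac{4}{3}\right) 4 \cdot 15 = \frac{5}{3} \cdot 4 \cdot 15 = \frac{20}{3} \cdot 15 = 100$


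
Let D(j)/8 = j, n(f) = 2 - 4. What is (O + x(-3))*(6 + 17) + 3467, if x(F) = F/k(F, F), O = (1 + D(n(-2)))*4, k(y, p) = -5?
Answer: 10504/5 ≈ 2100.8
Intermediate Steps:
n(f) = -2
D(j) = 8*j
O = -60 (O = (1 + 8*(-2))*4 = (1 - 16)*4 = -15*4 = -60)
x(F) = -F/5 (x(F) = F/(-5) = F*(-⅕) = -F/5)
(O + x(-3))*(6 + 17) + 3467 = (-60 - ⅕*(-3))*(6 + 17) + 3467 = (-60 + ⅗)*23 + 3467 = -297/5*23 + 3467 = -6831/5 + 3467 = 10504/5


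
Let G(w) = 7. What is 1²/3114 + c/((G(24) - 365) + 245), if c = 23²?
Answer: -1647193/351882 ≈ -4.6811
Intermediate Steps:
c = 529
1²/3114 + c/((G(24) - 365) + 245) = 1²/3114 + 529/((7 - 365) + 245) = 1*(1/3114) + 529/(-358 + 245) = 1/3114 + 529/(-113) = 1/3114 + 529*(-1/113) = 1/3114 - 529/113 = -1647193/351882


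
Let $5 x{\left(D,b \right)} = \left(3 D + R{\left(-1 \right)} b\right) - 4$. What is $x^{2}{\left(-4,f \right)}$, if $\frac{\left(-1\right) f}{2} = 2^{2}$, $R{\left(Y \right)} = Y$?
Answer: $\frac{64}{25} \approx 2.56$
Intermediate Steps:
$f = -8$ ($f = - 2 \cdot 2^{2} = \left(-2\right) 4 = -8$)
$x{\left(D,b \right)} = - \frac{4}{5} - \frac{b}{5} + \frac{3 D}{5}$ ($x{\left(D,b \right)} = \frac{\left(3 D - b\right) - 4}{5} = \frac{\left(- b + 3 D\right) - 4}{5} = \frac{-4 - b + 3 D}{5} = - \frac{4}{5} - \frac{b}{5} + \frac{3 D}{5}$)
$x^{2}{\left(-4,f \right)} = \left(- \frac{4}{5} - - \frac{8}{5} + \frac{3}{5} \left(-4\right)\right)^{2} = \left(- \frac{4}{5} + \frac{8}{5} - \frac{12}{5}\right)^{2} = \left(- \frac{8}{5}\right)^{2} = \frac{64}{25}$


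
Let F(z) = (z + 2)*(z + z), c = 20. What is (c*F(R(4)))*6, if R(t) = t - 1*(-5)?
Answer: 23760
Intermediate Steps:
R(t) = 5 + t (R(t) = t + 5 = 5 + t)
F(z) = 2*z*(2 + z) (F(z) = (2 + z)*(2*z) = 2*z*(2 + z))
(c*F(R(4)))*6 = (20*(2*(5 + 4)*(2 + (5 + 4))))*6 = (20*(2*9*(2 + 9)))*6 = (20*(2*9*11))*6 = (20*198)*6 = 3960*6 = 23760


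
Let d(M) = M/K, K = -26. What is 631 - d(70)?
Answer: 8238/13 ≈ 633.69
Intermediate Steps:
d(M) = -M/26 (d(M) = M/(-26) = M*(-1/26) = -M/26)
631 - d(70) = 631 - (-1)*70/26 = 631 - 1*(-35/13) = 631 + 35/13 = 8238/13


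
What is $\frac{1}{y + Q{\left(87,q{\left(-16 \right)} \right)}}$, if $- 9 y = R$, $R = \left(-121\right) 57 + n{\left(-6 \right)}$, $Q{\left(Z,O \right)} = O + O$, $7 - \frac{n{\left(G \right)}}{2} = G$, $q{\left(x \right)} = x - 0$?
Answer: $\frac{9}{6583} \approx 0.0013672$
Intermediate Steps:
$q{\left(x \right)} = x$ ($q{\left(x \right)} = x + 0 = x$)
$n{\left(G \right)} = 14 - 2 G$
$Q{\left(Z,O \right)} = 2 O$
$R = -6871$ ($R = \left(-121\right) 57 + \left(14 - -12\right) = -6897 + \left(14 + 12\right) = -6897 + 26 = -6871$)
$y = \frac{6871}{9}$ ($y = \left(- \frac{1}{9}\right) \left(-6871\right) = \frac{6871}{9} \approx 763.44$)
$\frac{1}{y + Q{\left(87,q{\left(-16 \right)} \right)}} = \frac{1}{\frac{6871}{9} + 2 \left(-16\right)} = \frac{1}{\frac{6871}{9} - 32} = \frac{1}{\frac{6583}{9}} = \frac{9}{6583}$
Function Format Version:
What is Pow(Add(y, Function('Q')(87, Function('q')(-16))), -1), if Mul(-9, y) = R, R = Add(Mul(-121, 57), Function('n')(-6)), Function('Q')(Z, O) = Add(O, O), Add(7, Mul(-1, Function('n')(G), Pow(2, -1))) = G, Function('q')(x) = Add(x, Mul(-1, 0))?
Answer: Rational(9, 6583) ≈ 0.0013672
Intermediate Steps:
Function('q')(x) = x (Function('q')(x) = Add(x, 0) = x)
Function('n')(G) = Add(14, Mul(-2, G))
Function('Q')(Z, O) = Mul(2, O)
R = -6871 (R = Add(Mul(-121, 57), Add(14, Mul(-2, -6))) = Add(-6897, Add(14, 12)) = Add(-6897, 26) = -6871)
y = Rational(6871, 9) (y = Mul(Rational(-1, 9), -6871) = Rational(6871, 9) ≈ 763.44)
Pow(Add(y, Function('Q')(87, Function('q')(-16))), -1) = Pow(Add(Rational(6871, 9), Mul(2, -16)), -1) = Pow(Add(Rational(6871, 9), -32), -1) = Pow(Rational(6583, 9), -1) = Rational(9, 6583)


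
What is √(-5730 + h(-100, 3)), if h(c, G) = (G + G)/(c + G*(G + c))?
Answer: 22*I*√1809939/391 ≈ 75.697*I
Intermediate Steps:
h(c, G) = 2*G/(c + G*(G + c)) (h(c, G) = (2*G)/(c + G*(G + c)) = 2*G/(c + G*(G + c)))
√(-5730 + h(-100, 3)) = √(-5730 + 2*3/(-100 + 3² + 3*(-100))) = √(-5730 + 2*3/(-100 + 9 - 300)) = √(-5730 + 2*3/(-391)) = √(-5730 + 2*3*(-1/391)) = √(-5730 - 6/391) = √(-2240436/391) = 22*I*√1809939/391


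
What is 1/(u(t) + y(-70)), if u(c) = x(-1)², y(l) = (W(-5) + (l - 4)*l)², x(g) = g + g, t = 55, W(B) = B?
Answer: 1/26780629 ≈ 3.7340e-8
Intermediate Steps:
x(g) = 2*g
y(l) = (-5 + l*(-4 + l))² (y(l) = (-5 + (l - 4)*l)² = (-5 + (-4 + l)*l)² = (-5 + l*(-4 + l))²)
u(c) = 4 (u(c) = (2*(-1))² = (-2)² = 4)
1/(u(t) + y(-70)) = 1/(4 + (5 - 1*(-70)² + 4*(-70))²) = 1/(4 + (5 - 1*4900 - 280)²) = 1/(4 + (5 - 4900 - 280)²) = 1/(4 + (-5175)²) = 1/(4 + 26780625) = 1/26780629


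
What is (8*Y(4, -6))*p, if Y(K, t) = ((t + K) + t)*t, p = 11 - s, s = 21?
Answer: -3840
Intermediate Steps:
p = -10 (p = 11 - 1*21 = 11 - 21 = -10)
Y(K, t) = t*(K + 2*t) (Y(K, t) = ((K + t) + t)*t = (K + 2*t)*t = t*(K + 2*t))
(8*Y(4, -6))*p = (8*(-6*(4 + 2*(-6))))*(-10) = (8*(-6*(4 - 12)))*(-10) = (8*(-6*(-8)))*(-10) = (8*48)*(-10) = 384*(-10) = -3840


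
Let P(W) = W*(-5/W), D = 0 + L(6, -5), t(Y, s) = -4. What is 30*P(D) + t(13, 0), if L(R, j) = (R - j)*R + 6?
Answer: -154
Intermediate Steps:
L(R, j) = 6 + R*(R - j) (L(R, j) = R*(R - j) + 6 = 6 + R*(R - j))
D = 72 (D = 0 + (6 + 6² - 1*6*(-5)) = 0 + (6 + 36 + 30) = 0 + 72 = 72)
P(W) = -5
30*P(D) + t(13, 0) = 30*(-5) - 4 = -150 - 4 = -154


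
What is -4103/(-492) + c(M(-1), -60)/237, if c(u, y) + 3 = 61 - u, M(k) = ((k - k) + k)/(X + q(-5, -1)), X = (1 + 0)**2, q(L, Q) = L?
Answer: 83402/9717 ≈ 8.5831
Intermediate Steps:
X = 1 (X = 1**2 = 1)
M(k) = -k/4 (M(k) = ((k - k) + k)/(1 - 5) = (0 + k)/(-4) = k*(-1/4) = -k/4)
c(u, y) = 58 - u (c(u, y) = -3 + (61 - u) = 58 - u)
-4103/(-492) + c(M(-1), -60)/237 = -4103/(-492) + (58 - (-1)*(-1)/4)/237 = -4103*(-1/492) + (58 - 1*1/4)*(1/237) = 4103/492 + (58 - 1/4)*(1/237) = 4103/492 + (231/4)*(1/237) = 4103/492 + 77/316 = 83402/9717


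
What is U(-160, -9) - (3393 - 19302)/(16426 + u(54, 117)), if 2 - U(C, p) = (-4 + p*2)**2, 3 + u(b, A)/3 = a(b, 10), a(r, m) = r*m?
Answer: -8677925/18037 ≈ -481.12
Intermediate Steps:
a(r, m) = m*r
u(b, A) = -9 + 30*b (u(b, A) = -9 + 3*(10*b) = -9 + 30*b)
U(C, p) = 2 - (-4 + 2*p)**2 (U(C, p) = 2 - (-4 + p*2)**2 = 2 - (-4 + 2*p)**2)
U(-160, -9) - (3393 - 19302)/(16426 + u(54, 117)) = (2 - 4*(-2 - 9)**2) - (3393 - 19302)/(16426 + (-9 + 30*54)) = (2 - 4*(-11)**2) - (-15909)/(16426 + (-9 + 1620)) = (2 - 4*121) - (-15909)/(16426 + 1611) = (2 - 484) - (-15909)/18037 = -482 - (-15909)/18037 = -482 - 1*(-15909/18037) = -482 + 15909/18037 = -8677925/18037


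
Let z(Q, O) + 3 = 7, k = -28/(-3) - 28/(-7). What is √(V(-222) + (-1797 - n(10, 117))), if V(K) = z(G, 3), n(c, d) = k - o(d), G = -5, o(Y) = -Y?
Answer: I*√17310/3 ≈ 43.856*I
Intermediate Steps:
k = 40/3 (k = -28*(-⅓) - 28*(-⅐) = 28/3 + 4 = 40/3 ≈ 13.333)
z(Q, O) = 4 (z(Q, O) = -3 + 7 = 4)
n(c, d) = 40/3 + d (n(c, d) = 40/3 - (-1)*d = 40/3 + d)
V(K) = 4
√(V(-222) + (-1797 - n(10, 117))) = √(4 + (-1797 - (40/3 + 117))) = √(4 + (-1797 - 1*391/3)) = √(4 + (-1797 - 391/3)) = √(4 - 5782/3) = √(-5770/3) = I*√17310/3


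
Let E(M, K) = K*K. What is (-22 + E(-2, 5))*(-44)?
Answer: -132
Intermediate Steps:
E(M, K) = K**2
(-22 + E(-2, 5))*(-44) = (-22 + 5**2)*(-44) = (-22 + 25)*(-44) = 3*(-44) = -132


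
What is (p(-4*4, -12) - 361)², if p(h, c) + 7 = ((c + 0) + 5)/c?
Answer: 19439281/144 ≈ 1.3500e+5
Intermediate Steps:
p(h, c) = -7 + (5 + c)/c (p(h, c) = -7 + ((c + 0) + 5)/c = -7 + (c + 5)/c = -7 + (5 + c)/c)
(p(-4*4, -12) - 361)² = ((-6 + 5/(-12)) - 361)² = ((-6 + 5*(-1/12)) - 361)² = ((-6 - 5/12) - 361)² = (-77/12 - 361)² = (-4409/12)² = 19439281/144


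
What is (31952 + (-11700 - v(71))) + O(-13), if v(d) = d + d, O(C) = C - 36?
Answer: 20061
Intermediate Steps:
O(C) = -36 + C
v(d) = 2*d
(31952 + (-11700 - v(71))) + O(-13) = (31952 + (-11700 - 2*71)) + (-36 - 13) = (31952 + (-11700 - 1*142)) - 49 = (31952 + (-11700 - 142)) - 49 = (31952 - 11842) - 49 = 20110 - 49 = 20061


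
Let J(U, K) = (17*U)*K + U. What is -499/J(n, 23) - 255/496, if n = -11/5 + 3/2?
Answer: 221915/170128 ≈ 1.3044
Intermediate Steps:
n = -7/10 (n = -11*1/5 + 3*(1/2) = -11/5 + 3/2 = -7/10 ≈ -0.70000)
J(U, K) = U + 17*K*U (J(U, K) = 17*K*U + U = U + 17*K*U)
-499/J(n, 23) - 255/496 = -499*(-10/(7*(1 + 17*23))) - 255/496 = -499*(-10/(7*(1 + 391))) - 255*1/496 = -499/((-7/10*392)) - 255/496 = -499/(-1372/5) - 255/496 = -499*(-5/1372) - 255/496 = 2495/1372 - 255/496 = 221915/170128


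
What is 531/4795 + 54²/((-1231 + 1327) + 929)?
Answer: 2905299/982975 ≈ 2.9556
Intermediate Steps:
531/4795 + 54²/((-1231 + 1327) + 929) = 531*(1/4795) + 2916/(96 + 929) = 531/4795 + 2916/1025 = 2905299/982975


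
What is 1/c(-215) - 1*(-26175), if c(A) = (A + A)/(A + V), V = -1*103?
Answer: 5627784/215 ≈ 26176.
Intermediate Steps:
V = -103
c(A) = 2*A/(-103 + A) (c(A) = (A + A)/(A - 103) = (2*A)/(-103 + A) = 2*A/(-103 + A))
1/c(-215) - 1*(-26175) = 1/(2*(-215)/(-103 - 215)) - 1*(-26175) = 1/(2*(-215)/(-318)) + 26175 = 1/(2*(-215)*(-1/318)) + 26175 = 1/(215/159) + 26175 = 159/215 + 26175 = 5627784/215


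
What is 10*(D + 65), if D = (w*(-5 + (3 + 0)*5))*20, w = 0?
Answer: 650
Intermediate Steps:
D = 0 (D = (0*(-5 + (3 + 0)*5))*20 = (0*(-5 + 3*5))*20 = (0*(-5 + 15))*20 = (0*10)*20 = 0*20 = 0)
10*(D + 65) = 10*(0 + 65) = 10*65 = 650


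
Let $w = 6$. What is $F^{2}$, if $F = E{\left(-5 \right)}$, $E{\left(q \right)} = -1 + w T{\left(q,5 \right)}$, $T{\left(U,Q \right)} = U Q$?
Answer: $22801$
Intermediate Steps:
$T{\left(U,Q \right)} = Q U$
$E{\left(q \right)} = -1 + 30 q$ ($E{\left(q \right)} = -1 + 6 \cdot 5 q = -1 + 30 q$)
$F = -151$ ($F = -1 + 30 \left(-5\right) = -1 - 150 = -151$)
$F^{2} = \left(-151\right)^{2} = 22801$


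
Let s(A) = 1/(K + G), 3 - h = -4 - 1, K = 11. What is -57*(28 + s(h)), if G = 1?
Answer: -6403/4 ≈ -1600.8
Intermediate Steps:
h = 8 (h = 3 - (-4 - 1) = 3 - 1*(-5) = 3 + 5 = 8)
s(A) = 1/12 (s(A) = 1/(11 + 1) = 1/12)
-57*(28 + s(h)) = -57*(28 + 1/12) = -57*337/12 = -6403/4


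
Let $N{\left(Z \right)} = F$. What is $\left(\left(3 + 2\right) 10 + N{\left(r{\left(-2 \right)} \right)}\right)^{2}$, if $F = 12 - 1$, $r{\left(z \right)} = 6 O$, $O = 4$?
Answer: $3721$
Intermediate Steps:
$r{\left(z \right)} = 24$ ($r{\left(z \right)} = 6 \cdot 4 = 24$)
$F = 11$
$N{\left(Z \right)} = 11$
$\left(\left(3 + 2\right) 10 + N{\left(r{\left(-2 \right)} \right)}\right)^{2} = \left(\left(3 + 2\right) 10 + 11\right)^{2} = \left(5 \cdot 10 + 11\right)^{2} = \left(50 + 11\right)^{2} = 61^{2} = 3721$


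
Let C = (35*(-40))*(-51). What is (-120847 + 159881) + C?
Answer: 110434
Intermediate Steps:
C = 71400 (C = -1400*(-51) = 71400)
(-120847 + 159881) + C = (-120847 + 159881) + 71400 = 39034 + 71400 = 110434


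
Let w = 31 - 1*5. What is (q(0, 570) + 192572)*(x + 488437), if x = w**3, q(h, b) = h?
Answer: 97443935436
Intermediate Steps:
w = 26 (w = 31 - 5 = 26)
x = 17576 (x = 26**3 = 17576)
(q(0, 570) + 192572)*(x + 488437) = (0 + 192572)*(17576 + 488437) = 192572*506013 = 97443935436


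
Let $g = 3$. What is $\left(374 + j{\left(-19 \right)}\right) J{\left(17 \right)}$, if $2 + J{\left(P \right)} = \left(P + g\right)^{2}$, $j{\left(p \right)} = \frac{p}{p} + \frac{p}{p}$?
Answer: $149648$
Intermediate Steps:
$j{\left(p \right)} = 2$ ($j{\left(p \right)} = 1 + 1 = 2$)
$J{\left(P \right)} = -2 + \left(3 + P\right)^{2}$ ($J{\left(P \right)} = -2 + \left(P + 3\right)^{2} = -2 + \left(3 + P\right)^{2}$)
$\left(374 + j{\left(-19 \right)}\right) J{\left(17 \right)} = \left(374 + 2\right) \left(-2 + \left(3 + 17\right)^{2}\right) = 376 \left(-2 + 20^{2}\right) = 376 \left(-2 + 400\right) = 376 \cdot 398 = 149648$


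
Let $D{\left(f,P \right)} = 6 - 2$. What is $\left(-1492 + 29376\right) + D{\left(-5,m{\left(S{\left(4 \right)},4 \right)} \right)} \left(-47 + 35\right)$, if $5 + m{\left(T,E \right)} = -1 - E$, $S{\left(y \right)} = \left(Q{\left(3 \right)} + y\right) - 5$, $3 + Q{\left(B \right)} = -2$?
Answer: $27836$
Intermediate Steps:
$Q{\left(B \right)} = -5$ ($Q{\left(B \right)} = -3 - 2 = -5$)
$S{\left(y \right)} = -10 + y$ ($S{\left(y \right)} = \left(-5 + y\right) - 5 = -10 + y$)
$m{\left(T,E \right)} = -6 - E$ ($m{\left(T,E \right)} = -5 - \left(1 + E\right) = -6 - E$)
$D{\left(f,P \right)} = 4$
$\left(-1492 + 29376\right) + D{\left(-5,m{\left(S{\left(4 \right)},4 \right)} \right)} \left(-47 + 35\right) = \left(-1492 + 29376\right) + 4 \left(-47 + 35\right) = 27884 + 4 \left(-12\right) = 27884 - 48 = 27836$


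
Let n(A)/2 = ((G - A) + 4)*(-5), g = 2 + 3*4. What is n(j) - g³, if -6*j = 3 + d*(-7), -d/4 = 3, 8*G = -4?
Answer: -2924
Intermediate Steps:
G = -½ (G = (⅛)*(-4) = -½ ≈ -0.50000)
d = -12 (d = -4*3 = -12)
g = 14 (g = 2 + 12 = 14)
j = -29/2 (j = -(3 - 12*(-7))/6 = -(3 + 84)/6 = -⅙*87 = -29/2 ≈ -14.500)
n(A) = -35 + 10*A (n(A) = 2*(((-½ - A) + 4)*(-5)) = 2*((7/2 - A)*(-5)) = 2*(-35/2 + 5*A) = -35 + 10*A)
n(j) - g³ = (-35 + 10*(-29/2)) - 1*14³ = (-35 - 145) - 1*2744 = -180 - 2744 = -2924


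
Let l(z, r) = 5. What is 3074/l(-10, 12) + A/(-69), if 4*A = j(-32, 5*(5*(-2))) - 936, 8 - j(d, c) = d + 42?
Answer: 426557/690 ≈ 618.20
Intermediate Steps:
j(d, c) = -34 - d (j(d, c) = 8 - (d + 42) = 8 - (42 + d) = 8 + (-42 - d) = -34 - d)
A = -469/2 (A = ((-34 - 1*(-32)) - 936)/4 = ((-34 + 32) - 936)/4 = (-2 - 936)/4 = (1/4)*(-938) = -469/2 ≈ -234.50)
3074/l(-10, 12) + A/(-69) = 3074/5 - 469/2/(-69) = 3074*(1/5) - 469/2*(-1/69) = 3074/5 + 469/138 = 426557/690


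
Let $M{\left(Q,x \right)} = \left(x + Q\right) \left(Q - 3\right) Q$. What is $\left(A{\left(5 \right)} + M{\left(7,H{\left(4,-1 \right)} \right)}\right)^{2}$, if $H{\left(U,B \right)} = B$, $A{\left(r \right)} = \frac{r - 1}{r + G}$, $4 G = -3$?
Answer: $\frac{8248384}{289} \approx 28541.0$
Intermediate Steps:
$G = - \frac{3}{4}$ ($G = \frac{1}{4} \left(-3\right) = - \frac{3}{4} \approx -0.75$)
$A{\left(r \right)} = \frac{-1 + r}{- \frac{3}{4} + r}$ ($A{\left(r \right)} = \frac{r - 1}{r - \frac{3}{4}} = \frac{-1 + r}{- \frac{3}{4} + r}$)
$M{\left(Q,x \right)} = Q \left(-3 + Q\right) \left(Q + x\right)$ ($M{\left(Q,x \right)} = \left(Q + x\right) \left(-3 + Q\right) Q = \left(-3 + Q\right) \left(Q + x\right) Q = Q \left(-3 + Q\right) \left(Q + x\right)$)
$\left(A{\left(5 \right)} + M{\left(7,H{\left(4,-1 \right)} \right)}\right)^{2} = \left(\frac{4 \left(-1 + 5\right)}{-3 + 4 \cdot 5} + 7 \left(7^{2} - 21 - -3 + 7 \left(-1\right)\right)\right)^{2} = \left(4 \frac{1}{-3 + 20} \cdot 4 + 7 \left(49 - 21 + 3 - 7\right)\right)^{2} = \left(4 \cdot \frac{1}{17} \cdot 4 + 7 \cdot 24\right)^{2} = \left(4 \cdot \frac{1}{17} \cdot 4 + 168\right)^{2} = \left(\frac{16}{17} + 168\right)^{2} = \left(\frac{2872}{17}\right)^{2} = \frac{8248384}{289}$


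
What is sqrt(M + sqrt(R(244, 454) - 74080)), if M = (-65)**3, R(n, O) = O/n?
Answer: sqrt(-4087518500 + 122*I*sqrt(1102579026))/122 ≈ 0.25968 + 524.05*I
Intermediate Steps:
M = -274625
sqrt(M + sqrt(R(244, 454) - 74080)) = sqrt(-274625 + sqrt(454/244 - 74080)) = sqrt(-274625 + sqrt(454*(1/244) - 74080)) = sqrt(-274625 + sqrt(227/122 - 74080)) = sqrt(-274625 + sqrt(-9037533/122)) = sqrt(-274625 + I*sqrt(1102579026)/122)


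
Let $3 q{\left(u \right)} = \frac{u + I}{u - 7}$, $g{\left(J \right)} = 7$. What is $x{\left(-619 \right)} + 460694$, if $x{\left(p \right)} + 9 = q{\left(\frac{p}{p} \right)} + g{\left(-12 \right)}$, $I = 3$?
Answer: $\frac{4146226}{9} \approx 4.6069 \cdot 10^{5}$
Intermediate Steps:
$q{\left(u \right)} = \frac{3 + u}{3 \left(-7 + u\right)}$ ($q{\left(u \right)} = \frac{\left(u + 3\right) \frac{1}{u - 7}}{3} = \frac{\left(3 + u\right) \frac{1}{-7 + u}}{3} = \frac{\frac{1}{-7 + u} \left(3 + u\right)}{3} = \frac{3 + u}{3 \left(-7 + u\right)}$)
$x{\left(p \right)} = - \frac{20}{9}$ ($x{\left(p \right)} = -9 + \left(\frac{3 + \frac{p}{p}}{3 \left(-7 + \frac{p}{p}\right)} + 7\right) = -9 + \left(\frac{3 + 1}{3 \left(-7 + 1\right)} + 7\right) = -9 + \left(\frac{1}{3} \frac{1}{-6} \cdot 4 + 7\right) = -9 + \left(\frac{1}{3} \left(- \frac{1}{6}\right) 4 + 7\right) = -9 + \left(- \frac{2}{9} + 7\right) = -9 + \frac{61}{9} = - \frac{20}{9}$)
$x{\left(-619 \right)} + 460694 = - \frac{20}{9} + 460694 = \frac{4146226}{9}$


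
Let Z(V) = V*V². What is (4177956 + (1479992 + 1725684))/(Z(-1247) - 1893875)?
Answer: -3691816/970495049 ≈ -0.0038041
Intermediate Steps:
Z(V) = V³
(4177956 + (1479992 + 1725684))/(Z(-1247) - 1893875) = (4177956 + (1479992 + 1725684))/((-1247)³ - 1893875) = (4177956 + 3205676)/(-1939096223 - 1893875) = 7383632/(-1940990098) = 7383632*(-1/1940990098) = -3691816/970495049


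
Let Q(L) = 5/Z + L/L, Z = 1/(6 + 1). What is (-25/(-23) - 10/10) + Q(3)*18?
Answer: 14906/23 ≈ 648.09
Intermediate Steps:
Z = ⅐ (Z = 1/7 = ⅐ ≈ 0.14286)
Q(L) = 36 (Q(L) = 5/(⅐) + L/L = 5*7 + 1 = 35 + 1 = 36)
(-25/(-23) - 10/10) + Q(3)*18 = (-25/(-23) - 10/10) + 36*18 = (-25*(-1/23) - 10*⅒) + 648 = (25/23 - 1) + 648 = 2/23 + 648 = 14906/23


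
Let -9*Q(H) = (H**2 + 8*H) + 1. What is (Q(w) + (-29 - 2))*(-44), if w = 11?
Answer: 7172/3 ≈ 2390.7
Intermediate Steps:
Q(H) = -1/9 - 8*H/9 - H**2/9 (Q(H) = -((H**2 + 8*H) + 1)/9 = -(1 + H**2 + 8*H)/9 = -1/9 - 8*H/9 - H**2/9)
(Q(w) + (-29 - 2))*(-44) = ((-1/9 - 8/9*11 - 1/9*11**2) + (-29 - 2))*(-44) = ((-1/9 - 88/9 - 1/9*121) - 31)*(-44) = ((-1/9 - 88/9 - 121/9) - 31)*(-44) = (-70/3 - 31)*(-44) = -163/3*(-44) = 7172/3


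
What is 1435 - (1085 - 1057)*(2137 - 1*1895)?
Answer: -5341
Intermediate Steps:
1435 - (1085 - 1057)*(2137 - 1*1895) = 1435 - 28*(2137 - 1895) = 1435 - 28*242 = 1435 - 1*6776 = 1435 - 6776 = -5341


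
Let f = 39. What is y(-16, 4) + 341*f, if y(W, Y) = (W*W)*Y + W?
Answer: 14307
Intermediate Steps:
y(W, Y) = W + Y*W² (y(W, Y) = W²*Y + W = Y*W² + W = W + Y*W²)
y(-16, 4) + 341*f = -16*(1 - 16*4) + 341*39 = -16*(1 - 64) + 13299 = -16*(-63) + 13299 = 1008 + 13299 = 14307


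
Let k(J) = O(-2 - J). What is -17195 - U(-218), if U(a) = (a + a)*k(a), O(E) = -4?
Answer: -18939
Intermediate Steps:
k(J) = -4
U(a) = -8*a (U(a) = (a + a)*(-4) = (2*a)*(-4) = -8*a)
-17195 - U(-218) = -17195 - (-8)*(-218) = -17195 - 1*1744 = -17195 - 1744 = -18939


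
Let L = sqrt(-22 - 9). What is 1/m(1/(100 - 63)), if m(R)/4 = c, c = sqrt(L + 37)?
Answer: 1/(4*sqrt(37 + I*sqrt(31))) ≈ 0.040756 - 0.0030493*I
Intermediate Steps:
L = I*sqrt(31) (L = sqrt(-31) = I*sqrt(31) ≈ 5.5678*I)
c = sqrt(37 + I*sqrt(31)) (c = sqrt(I*sqrt(31) + 37) = sqrt(37 + I*sqrt(31)) ≈ 6.0999 + 0.45638*I)
m(R) = 4*sqrt(37 + I*sqrt(31))
1/m(1/(100 - 63)) = 1/(4*sqrt(37 + I*sqrt(31)))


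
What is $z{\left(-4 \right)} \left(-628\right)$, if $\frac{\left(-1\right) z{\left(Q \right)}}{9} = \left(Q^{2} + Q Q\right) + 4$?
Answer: $203472$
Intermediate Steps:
$z{\left(Q \right)} = -36 - 18 Q^{2}$ ($z{\left(Q \right)} = - 9 \left(\left(Q^{2} + Q Q\right) + 4\right) = - 9 \left(\left(Q^{2} + Q^{2}\right) + 4\right) = - 9 \left(2 Q^{2} + 4\right) = - 9 \left(4 + 2 Q^{2}\right) = -36 - 18 Q^{2}$)
$z{\left(-4 \right)} \left(-628\right) = \left(-36 - 18 \left(-4\right)^{2}\right) \left(-628\right) = \left(-36 - 288\right) \left(-628\right) = \left(-324\right) \left(-628\right) = 203472$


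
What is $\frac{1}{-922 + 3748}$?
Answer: $\frac{1}{2826} \approx 0.00035386$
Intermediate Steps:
$\frac{1}{-922 + 3748} = \frac{1}{2826}$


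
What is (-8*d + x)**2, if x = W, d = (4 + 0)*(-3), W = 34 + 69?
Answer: 39601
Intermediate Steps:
W = 103
d = -12 (d = 4*(-3) = -12)
x = 103
(-8*d + x)**2 = (-8*(-12) + 103)**2 = (96 + 103)**2 = 199**2 = 39601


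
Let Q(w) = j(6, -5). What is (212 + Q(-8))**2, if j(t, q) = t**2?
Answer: 61504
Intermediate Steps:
Q(w) = 36 (Q(w) = 6**2 = 36)
(212 + Q(-8))**2 = (212 + 36)**2 = 248**2 = 61504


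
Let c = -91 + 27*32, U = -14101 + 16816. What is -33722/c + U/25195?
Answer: -169505419/3895147 ≈ -43.517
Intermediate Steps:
U = 2715
c = 773 (c = -91 + 864 = 773)
-33722/c + U/25195 = -33722/773 + 2715/25195 = -33722*1/773 + 2715*(1/25195) = -33722/773 + 543/5039 = -169505419/3895147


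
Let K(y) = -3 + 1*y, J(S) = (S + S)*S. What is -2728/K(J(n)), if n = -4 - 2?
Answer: -2728/69 ≈ -39.536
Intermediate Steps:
n = -6
J(S) = 2*S² (J(S) = (2*S)*S = 2*S²)
K(y) = -3 + y
-2728/K(J(n)) = -2728/(-3 + 2*(-6)²) = -2728/(-3 + 2*36) = -2728/(-3 + 72) = -2728/69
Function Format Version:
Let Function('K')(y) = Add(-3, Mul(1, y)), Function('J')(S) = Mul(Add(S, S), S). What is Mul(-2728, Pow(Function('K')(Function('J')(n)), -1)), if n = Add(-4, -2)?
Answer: Rational(-2728, 69) ≈ -39.536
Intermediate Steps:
n = -6
Function('J')(S) = Mul(2, Pow(S, 2)) (Function('J')(S) = Mul(Mul(2, S), S) = Mul(2, Pow(S, 2)))
Function('K')(y) = Add(-3, y)
Mul(-2728, Pow(Function('K')(Function('J')(n)), -1)) = Mul(-2728, Pow(Add(-3, Mul(2, Pow(-6, 2))), -1)) = Mul(-2728, Pow(Add(-3, Mul(2, 36)), -1)) = Mul(-2728, Pow(Add(-3, 72), -1)) = Mul(-2728, Pow(69, -1)) = Mul(-2728, Rational(1, 69)) = Rational(-2728, 69)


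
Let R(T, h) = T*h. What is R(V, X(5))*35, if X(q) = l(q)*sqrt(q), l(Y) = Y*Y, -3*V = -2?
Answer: 1750*sqrt(5)/3 ≈ 1304.4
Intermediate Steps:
V = 2/3 (V = -1/3*(-2) = 2/3 ≈ 0.66667)
l(Y) = Y**2
X(q) = q**(5/2) (X(q) = q**2*sqrt(q) = q**(5/2))
R(V, X(5))*35 = (2*5**(5/2)/3)*35 = (2*(25*sqrt(5))/3)*35 = (50*sqrt(5)/3)*35 = 1750*sqrt(5)/3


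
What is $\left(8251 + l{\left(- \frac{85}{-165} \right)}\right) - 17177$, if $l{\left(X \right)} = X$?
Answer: $- \frac{294541}{33} \approx -8925.5$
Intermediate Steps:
$\left(8251 + l{\left(- \frac{85}{-165} \right)}\right) - 17177 = \left(8251 - \frac{85}{-165}\right) - 17177 = \left(8251 - - \frac{17}{33}\right) - 17177 = \left(8251 + \frac{17}{33}\right) - 17177 = \frac{272300}{33} - 17177 = - \frac{294541}{33}$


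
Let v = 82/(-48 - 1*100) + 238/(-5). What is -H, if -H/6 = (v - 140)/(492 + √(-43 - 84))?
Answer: -102754692/44805335 + 208851*I*√127/44805335 ≈ -2.2934 + 0.05253*I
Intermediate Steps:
v = -17817/370 (v = 82/(-48 - 100) + 238*(-⅕) = 82/(-148) - 238/5 = 82*(-1/148) - 238/5 = -41/74 - 238/5 = -17817/370 ≈ -48.154)
H = 208851/(185*(492 + I*√127)) (H = -6*(-17817/370 - 140)/(492 + √(-43 - 84)) = -(-208851)/(185*(492 + √(-127))) = -(-208851)/(185*(492 + I*√127)) = 208851/(185*(492 + I*√127)) ≈ 2.2934 - 0.05253*I)
-H = -(102754692/44805335 - 208851*I*√127/44805335) = -102754692/44805335 + 208851*I*√127/44805335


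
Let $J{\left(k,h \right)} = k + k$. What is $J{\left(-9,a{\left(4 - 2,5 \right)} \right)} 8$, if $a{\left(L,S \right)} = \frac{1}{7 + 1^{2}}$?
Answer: $-144$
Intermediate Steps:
$a{\left(L,S \right)} = \frac{1}{8}$ ($a{\left(L,S \right)} = \frac{1}{7 + 1} = \frac{1}{8}$)
$J{\left(k,h \right)} = 2 k$
$J{\left(-9,a{\left(4 - 2,5 \right)} \right)} 8 = 2 \left(-9\right) 8 = \left(-18\right) 8 = -144$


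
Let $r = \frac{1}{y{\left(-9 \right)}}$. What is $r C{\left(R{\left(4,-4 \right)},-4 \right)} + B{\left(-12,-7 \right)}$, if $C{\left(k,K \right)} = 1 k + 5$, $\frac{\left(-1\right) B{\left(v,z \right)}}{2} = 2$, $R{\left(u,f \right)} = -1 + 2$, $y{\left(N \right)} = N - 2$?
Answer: $- \frac{50}{11} \approx -4.5455$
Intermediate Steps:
$y{\left(N \right)} = -2 + N$
$R{\left(u,f \right)} = 1$
$B{\left(v,z \right)} = -4$ ($B{\left(v,z \right)} = \left(-2\right) 2 = -4$)
$r = - \frac{1}{11}$ ($r = \frac{1}{-2 - 9} = \frac{1}{-11} = - \frac{1}{11} \approx -0.090909$)
$C{\left(k,K \right)} = 5 + k$ ($C{\left(k,K \right)} = k + 5 = 5 + k$)
$r C{\left(R{\left(4,-4 \right)},-4 \right)} + B{\left(-12,-7 \right)} = - \frac{5 + 1}{11} - 4 = \left(- \frac{1}{11}\right) 6 - 4 = - \frac{6}{11} - 4 = - \frac{50}{11}$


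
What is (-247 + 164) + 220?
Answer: 137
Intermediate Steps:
(-247 + 164) + 220 = -83 + 220 = 137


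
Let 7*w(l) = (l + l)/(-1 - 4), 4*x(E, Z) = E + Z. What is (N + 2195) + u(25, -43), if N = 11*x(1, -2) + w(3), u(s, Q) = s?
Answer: 310391/140 ≈ 2217.1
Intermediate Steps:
x(E, Z) = E/4 + Z/4 (x(E, Z) = (E + Z)/4 = E/4 + Z/4)
w(l) = -2*l/35 (w(l) = ((l + l)/(-1 - 4))/7 = ((2*l)/(-5))/7 = ((2*l)*(-⅕))/7 = (-2*l/5)/7 = -2*l/35)
N = -409/140 (N = 11*((¼)*1 + (¼)*(-2)) - 2/35*3 = 11*(¼ - ½) - 6/35 = 11*(-¼) - 6/35 = -11/4 - 6/35 = -409/140 ≈ -2.9214)
(N + 2195) + u(25, -43) = (-409/140 + 2195) + 25 = 306891/140 + 25 = 310391/140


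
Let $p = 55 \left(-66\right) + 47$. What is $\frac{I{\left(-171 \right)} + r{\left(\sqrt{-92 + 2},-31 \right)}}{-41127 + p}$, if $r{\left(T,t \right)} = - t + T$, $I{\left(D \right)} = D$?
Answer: $\frac{14}{4471} - \frac{3 i \sqrt{10}}{44710} \approx 0.0031313 - 0.00021219 i$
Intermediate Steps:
$r{\left(T,t \right)} = T - t$
$p = -3583$ ($p = -3630 + 47 = -3583$)
$\frac{I{\left(-171 \right)} + r{\left(\sqrt{-92 + 2},-31 \right)}}{-41127 + p} = \frac{-171 + \left(\sqrt{-92 + 2} - -31\right)}{-41127 - 3583} = \frac{-171 + \left(\sqrt{-90} + 31\right)}{-44710} = \left(-171 + \left(3 i \sqrt{10} + 31\right)\right) \left(- \frac{1}{44710}\right) = \left(-171 + \left(31 + 3 i \sqrt{10}\right)\right) \left(- \frac{1}{44710}\right) = \left(-140 + 3 i \sqrt{10}\right) \left(- \frac{1}{44710}\right) = \frac{14}{4471} - \frac{3 i \sqrt{10}}{44710}$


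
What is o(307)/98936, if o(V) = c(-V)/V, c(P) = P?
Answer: -1/98936 ≈ -1.0108e-5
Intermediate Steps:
o(V) = -1 (o(V) = (-V)/V = -1)
o(307)/98936 = -1/98936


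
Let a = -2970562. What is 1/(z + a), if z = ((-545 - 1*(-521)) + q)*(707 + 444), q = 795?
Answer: -1/2083141 ≈ -4.8004e-7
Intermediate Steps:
z = 887421 (z = ((-545 - 1*(-521)) + 795)*(707 + 444) = ((-545 + 521) + 795)*1151 = (-24 + 795)*1151 = 771*1151 = 887421)
1/(z + a) = 1/(887421 - 2970562) = 1/(-2083141) = -1/2083141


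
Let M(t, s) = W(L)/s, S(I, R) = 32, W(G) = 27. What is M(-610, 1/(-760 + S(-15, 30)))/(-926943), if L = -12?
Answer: 6552/308981 ≈ 0.021205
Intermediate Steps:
M(t, s) = 27/s
M(-610, 1/(-760 + S(-15, 30)))/(-926943) = (27/(1/(-760 + 32)))/(-926943) = (27/(1/(-728)))*(-1/926943) = (27/(-1/728))*(-1/926943) = (27*(-728))*(-1/926943) = -19656*(-1/926943) = 6552/308981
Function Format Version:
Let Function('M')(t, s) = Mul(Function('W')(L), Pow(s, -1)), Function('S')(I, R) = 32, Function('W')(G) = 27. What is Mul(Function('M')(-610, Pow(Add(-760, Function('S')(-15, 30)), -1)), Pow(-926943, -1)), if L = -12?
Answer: Rational(6552, 308981) ≈ 0.021205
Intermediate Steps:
Function('M')(t, s) = Mul(27, Pow(s, -1))
Mul(Function('M')(-610, Pow(Add(-760, Function('S')(-15, 30)), -1)), Pow(-926943, -1)) = Mul(Mul(27, Pow(Pow(Add(-760, 32), -1), -1)), Pow(-926943, -1)) = Mul(Mul(27, Pow(Pow(-728, -1), -1)), Rational(-1, 926943)) = Mul(Mul(27, Pow(Rational(-1, 728), -1)), Rational(-1, 926943)) = Mul(Mul(27, -728), Rational(-1, 926943)) = Mul(-19656, Rational(-1, 926943)) = Rational(6552, 308981)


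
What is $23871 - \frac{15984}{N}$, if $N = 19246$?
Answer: $\frac{229702641}{9623} \approx 23870.0$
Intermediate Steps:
$23871 - \frac{15984}{N} = 23871 - \frac{15984}{19246} = 23871 - \frac{7992}{9623} = \frac{229702641}{9623}$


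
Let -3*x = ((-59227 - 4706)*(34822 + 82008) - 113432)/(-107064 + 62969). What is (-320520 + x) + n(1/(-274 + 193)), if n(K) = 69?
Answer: -49860266357/132285 ≈ -3.7692e+5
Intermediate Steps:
x = -7469405822/132285 (x = -((-59227 - 4706)*(34822 + 82008) - 113432)/(3*(-107064 + 62969)) = -(-63933*116830 - 113432)/(3*(-44095)) = -(-7469292390 - 113432)*(-1)/(3*44095) = -(-7469405822)*(-1)/(3*44095) = -⅓*7469405822/44095 = -7469405822/132285 ≈ -56465.)
(-320520 + x) + n(1/(-274 + 193)) = (-320520 - 7469405822/132285) + 69 = -49869394022/132285 + 69 = -49860266357/132285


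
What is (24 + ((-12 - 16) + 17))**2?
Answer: 169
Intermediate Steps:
(24 + ((-12 - 16) + 17))**2 = (24 + (-28 + 17))**2 = (24 - 11)**2 = 13**2 = 169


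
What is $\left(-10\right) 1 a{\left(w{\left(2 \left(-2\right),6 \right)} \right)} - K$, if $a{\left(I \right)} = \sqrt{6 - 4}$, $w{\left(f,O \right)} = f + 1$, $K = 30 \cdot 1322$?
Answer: $-39660 - 10 \sqrt{2} \approx -39674.0$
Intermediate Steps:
$K = 39660$
$w{\left(f,O \right)} = 1 + f$
$a{\left(I \right)} = \sqrt{2}$
$\left(-10\right) 1 a{\left(w{\left(2 \left(-2\right),6 \right)} \right)} - K = \left(-10\right) 1 \sqrt{2} - 39660 = - 10 \sqrt{2} - 39660 = -39660 - 10 \sqrt{2}$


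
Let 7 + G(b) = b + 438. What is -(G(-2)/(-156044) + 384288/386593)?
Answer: -59799988275/60325518092 ≈ -0.99129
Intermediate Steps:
G(b) = 431 + b (G(b) = -7 + (b + 438) = -7 + (438 + b) = 431 + b)
-(G(-2)/(-156044) + 384288/386593) = -((431 - 2)/(-156044) + 384288/386593) = -(429*(-1/156044) + 384288*(1/386593)) = -(-429/156044 + 384288/386593) = -1*59799988275/60325518092 = -59799988275/60325518092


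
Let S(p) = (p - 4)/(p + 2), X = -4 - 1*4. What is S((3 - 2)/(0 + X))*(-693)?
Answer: 7623/5 ≈ 1524.6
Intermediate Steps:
X = -8 (X = -4 - 4 = -8)
S(p) = (-4 + p)/(2 + p)
S((3 - 2)/(0 + X))*(-693) = ((-4 + (3 - 2)/(0 - 8))/(2 + (3 - 2)/(0 - 8)))*(-693) = ((-4 + 1/(-8))/(2 + 1/(-8)))*(-693) = ((-4 + 1*(-1/8))/(2 + 1*(-1/8)))*(-693) = ((-4 - 1/8)/(2 - 1/8))*(-693) = (-33/8/(15/8))*(-693) = ((8/15)*(-33/8))*(-693) = -11/5*(-693) = 7623/5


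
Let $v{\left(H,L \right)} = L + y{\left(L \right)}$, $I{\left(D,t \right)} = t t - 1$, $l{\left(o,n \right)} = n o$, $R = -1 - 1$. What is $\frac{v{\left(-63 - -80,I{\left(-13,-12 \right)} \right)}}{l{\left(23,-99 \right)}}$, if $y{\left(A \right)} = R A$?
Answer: $\frac{13}{207} \approx 0.062802$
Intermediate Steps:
$R = -2$
$y{\left(A \right)} = - 2 A$
$I{\left(D,t \right)} = -1 + t^{2}$ ($I{\left(D,t \right)} = t^{2} - 1 = -1 + t^{2}$)
$v{\left(H,L \right)} = - L$ ($v{\left(H,L \right)} = L - 2 L = - L$)
$\frac{v{\left(-63 - -80,I{\left(-13,-12 \right)} \right)}}{l{\left(23,-99 \right)}} = \frac{\left(-1\right) \left(-1 + \left(-12\right)^{2}\right)}{\left(-99\right) 23} = \frac{\left(-1\right) \left(-1 + 144\right)}{-2277} = \left(-1\right) 143 \left(- \frac{1}{2277}\right) = \left(-143\right) \left(- \frac{1}{2277}\right) = \frac{13}{207}$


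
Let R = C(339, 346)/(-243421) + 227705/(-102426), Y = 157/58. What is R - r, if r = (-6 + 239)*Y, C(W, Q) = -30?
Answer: -228818884016369/361523270517 ≈ -632.93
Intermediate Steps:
Y = 157/58 (Y = 157*(1/58) = 157/58 ≈ 2.7069)
r = 36581/58 (r = (-6 + 239)*(157/58) = 233*(157/58) = 36581/58 ≈ 630.71)
R = -55425106025/24932639346 (R = -30/(-243421) + 227705/(-102426) = -30*(-1/243421) + 227705*(-1/102426) = 30/243421 - 227705/102426 = -55425106025/24932639346 ≈ -2.2230)
R - r = -55425106025/24932639346 - 1*36581/58 = -55425106025/24932639346 - 36581/58 = -228818884016369/361523270517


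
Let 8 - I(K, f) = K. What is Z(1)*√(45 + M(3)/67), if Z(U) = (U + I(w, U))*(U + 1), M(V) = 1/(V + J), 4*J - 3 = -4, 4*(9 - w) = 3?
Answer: 3*√24445553/1474 ≈ 10.063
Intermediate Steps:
w = 33/4 (w = 9 - ¼*3 = 9 - ¾ = 33/4 ≈ 8.2500)
J = -¼ (J = ¾ + (¼)*(-4) = ¾ - 1 = -¼ ≈ -0.25000)
I(K, f) = 8 - K
M(V) = 1/(-¼ + V) (M(V) = 1/(V - ¼) = 1/(-¼ + V))
Z(U) = (1 + U)*(-¼ + U) (Z(U) = (U + (8 - 1*33/4))*(U + 1) = (U + (8 - 33/4))*(1 + U) = (U - ¼)*(1 + U) = (-¼ + U)*(1 + U) = (1 + U)*(-¼ + U))
Z(1)*√(45 + M(3)/67) = (-¼ + 1² + (¾)*1)*√(45 + (4/(-1 + 4*3))/67) = (-¼ + 1 + ¾)*√(45 + (4/(-1 + 12))*(1/67)) = 3*√(45 + (4/11)*(1/67))/2 = 3*√(45 + 4/737)/2 = 3*√(33169/737)/2 = 3*(√24445553/737)/2 = 3*√24445553/1474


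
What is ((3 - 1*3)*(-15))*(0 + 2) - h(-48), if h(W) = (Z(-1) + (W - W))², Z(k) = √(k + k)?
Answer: 2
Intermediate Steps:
Z(k) = √2*√k (Z(k) = √(2*k) = √2*√k)
h(W) = -2 (h(W) = (√2*√(-1) + (W - W))² = (√2*I + 0)² = (I*√2 + 0)² = (I*√2)² = -2)
((3 - 1*3)*(-15))*(0 + 2) - h(-48) = ((3 - 1*3)*(-15))*(0 + 2) - 1*(-2) = ((3 - 3)*(-15))*2 + 2 = (0*(-15))*2 + 2 = 0*2 + 2 = 0 + 2 = 2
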